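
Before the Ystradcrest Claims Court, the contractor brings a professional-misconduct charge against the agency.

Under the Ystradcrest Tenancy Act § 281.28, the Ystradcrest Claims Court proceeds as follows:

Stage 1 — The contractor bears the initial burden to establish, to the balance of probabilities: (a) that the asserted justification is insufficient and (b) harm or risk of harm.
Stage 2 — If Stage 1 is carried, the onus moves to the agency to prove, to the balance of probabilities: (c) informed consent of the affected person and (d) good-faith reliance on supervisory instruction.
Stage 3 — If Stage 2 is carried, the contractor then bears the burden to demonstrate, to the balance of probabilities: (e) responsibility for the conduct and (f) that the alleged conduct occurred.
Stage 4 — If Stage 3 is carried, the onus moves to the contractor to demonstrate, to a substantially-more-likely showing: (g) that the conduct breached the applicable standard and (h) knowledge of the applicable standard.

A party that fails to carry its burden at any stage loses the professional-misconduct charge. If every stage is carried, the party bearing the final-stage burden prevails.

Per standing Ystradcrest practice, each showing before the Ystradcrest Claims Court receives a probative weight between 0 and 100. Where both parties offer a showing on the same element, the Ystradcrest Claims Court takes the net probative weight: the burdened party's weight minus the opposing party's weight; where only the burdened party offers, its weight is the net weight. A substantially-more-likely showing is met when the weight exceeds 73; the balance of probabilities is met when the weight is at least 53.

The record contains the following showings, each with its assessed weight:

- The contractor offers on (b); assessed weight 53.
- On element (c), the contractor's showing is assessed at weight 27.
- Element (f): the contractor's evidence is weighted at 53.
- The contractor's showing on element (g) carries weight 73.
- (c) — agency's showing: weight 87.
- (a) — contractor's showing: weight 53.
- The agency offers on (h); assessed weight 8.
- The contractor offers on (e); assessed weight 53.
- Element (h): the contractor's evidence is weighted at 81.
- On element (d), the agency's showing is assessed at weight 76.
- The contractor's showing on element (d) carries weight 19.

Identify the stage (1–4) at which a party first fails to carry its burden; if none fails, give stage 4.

Stage 1 (contractor, the balance of probabilities, weight is at least 53): (a) 53 ≥ 53 — meets; (b) 53 ≥ 53 — meets.
  Stage 1 is satisfied; the onus moves to the agency.
Stage 2 (agency, the balance of probabilities, weight is at least 53): (c) net 87−27=60 ≥ 53 — meets; (d) net 76−19=57 ≥ 53 — meets.
  Stage 2 carried; the burden shifts to the contractor.
Stage 3 (contractor, the balance of probabilities, weight is at least 53): (e) 53 ≥ 53 — meets; (f) 53 ≥ 53 — meets.
  Stage 3 is satisfied; the contractor continues to bear the burden.
Stage 4 (contractor, a substantially-more-likely showing, weight exceeds 73): (g) 73 ≤ 73 — fails; (h) net 81−8=73 ≤ 73 — fails.
  The contractor does not carry Stage 4.
So the agency prevails.

stage 4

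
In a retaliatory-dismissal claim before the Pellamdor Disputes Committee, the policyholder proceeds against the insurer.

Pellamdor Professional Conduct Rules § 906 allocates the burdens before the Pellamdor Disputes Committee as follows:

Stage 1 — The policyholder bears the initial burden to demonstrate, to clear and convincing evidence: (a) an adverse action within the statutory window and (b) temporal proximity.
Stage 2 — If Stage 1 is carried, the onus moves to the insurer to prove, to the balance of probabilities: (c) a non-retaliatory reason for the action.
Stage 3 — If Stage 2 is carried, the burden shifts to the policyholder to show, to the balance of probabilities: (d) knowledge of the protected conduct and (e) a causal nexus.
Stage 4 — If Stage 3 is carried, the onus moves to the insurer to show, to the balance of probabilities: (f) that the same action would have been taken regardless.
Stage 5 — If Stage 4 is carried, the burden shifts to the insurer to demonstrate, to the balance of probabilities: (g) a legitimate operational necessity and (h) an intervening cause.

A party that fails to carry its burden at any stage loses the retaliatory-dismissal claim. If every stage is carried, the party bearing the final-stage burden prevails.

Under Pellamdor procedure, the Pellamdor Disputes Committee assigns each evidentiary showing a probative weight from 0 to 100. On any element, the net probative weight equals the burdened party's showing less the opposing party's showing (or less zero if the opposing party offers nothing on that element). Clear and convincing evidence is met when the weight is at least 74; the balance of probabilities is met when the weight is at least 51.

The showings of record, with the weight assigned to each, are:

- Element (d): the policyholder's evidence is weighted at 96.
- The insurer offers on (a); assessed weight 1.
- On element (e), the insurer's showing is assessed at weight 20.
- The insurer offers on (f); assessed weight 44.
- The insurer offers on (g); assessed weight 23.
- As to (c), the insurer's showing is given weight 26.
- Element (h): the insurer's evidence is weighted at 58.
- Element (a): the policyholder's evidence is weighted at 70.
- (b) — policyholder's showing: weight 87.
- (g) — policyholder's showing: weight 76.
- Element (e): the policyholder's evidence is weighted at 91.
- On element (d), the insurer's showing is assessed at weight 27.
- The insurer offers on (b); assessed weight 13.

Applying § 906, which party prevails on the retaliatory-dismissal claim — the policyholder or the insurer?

Stage 1 (policyholder, clear and convincing evidence, weight is at least 74): (a) net 70−1=69 < 74 — fails; (b) net 87−13=74 ≥ 74 — meets.
  Not every element is met, so the policyholder fails to carry Stage 1.
So the insurer prevails.

insurer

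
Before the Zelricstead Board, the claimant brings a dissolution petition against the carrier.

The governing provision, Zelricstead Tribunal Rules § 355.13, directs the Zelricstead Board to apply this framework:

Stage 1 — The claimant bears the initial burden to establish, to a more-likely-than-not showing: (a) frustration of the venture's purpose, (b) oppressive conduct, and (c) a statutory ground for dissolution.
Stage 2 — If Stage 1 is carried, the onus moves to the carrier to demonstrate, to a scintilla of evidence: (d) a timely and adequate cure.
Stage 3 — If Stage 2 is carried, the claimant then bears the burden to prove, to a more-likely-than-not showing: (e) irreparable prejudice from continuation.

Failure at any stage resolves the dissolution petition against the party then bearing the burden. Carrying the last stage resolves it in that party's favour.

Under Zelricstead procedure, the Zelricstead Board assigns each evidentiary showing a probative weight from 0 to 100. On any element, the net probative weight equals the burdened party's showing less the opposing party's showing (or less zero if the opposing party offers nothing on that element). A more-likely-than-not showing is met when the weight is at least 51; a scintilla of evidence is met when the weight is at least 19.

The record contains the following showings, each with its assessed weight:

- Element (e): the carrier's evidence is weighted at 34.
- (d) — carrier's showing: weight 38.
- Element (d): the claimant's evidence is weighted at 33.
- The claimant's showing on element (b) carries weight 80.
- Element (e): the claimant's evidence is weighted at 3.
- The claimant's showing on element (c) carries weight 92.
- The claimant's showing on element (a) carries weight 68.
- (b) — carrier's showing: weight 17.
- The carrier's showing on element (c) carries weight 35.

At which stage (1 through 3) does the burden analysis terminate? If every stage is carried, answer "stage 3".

At Stage 1 the claimant must meet a more-likely-than-not showing (weight is at least 51): on (a) the weight is 68, ≥ 51, so (a) meets the standard; on (b) the weight is 80 less the opposing 17 gives net 63, ≥ 51, so (b) meets the standard; on (c) the weight is 92 less the opposing 35 gives net 57, ≥ 51, so (c) meets the standard.
  Stage 1 carried; the burden shifts to the carrier.
At Stage 2 the carrier must meet a scintilla of evidence (weight is at least 19): on (d) the weight is 38 less the opposing 33 gives net 5, which does not reach 19, so (d) does not meet the standard.
  Stage 2 not carried; the carrier fails its burden.
The claimant prevails.

stage 2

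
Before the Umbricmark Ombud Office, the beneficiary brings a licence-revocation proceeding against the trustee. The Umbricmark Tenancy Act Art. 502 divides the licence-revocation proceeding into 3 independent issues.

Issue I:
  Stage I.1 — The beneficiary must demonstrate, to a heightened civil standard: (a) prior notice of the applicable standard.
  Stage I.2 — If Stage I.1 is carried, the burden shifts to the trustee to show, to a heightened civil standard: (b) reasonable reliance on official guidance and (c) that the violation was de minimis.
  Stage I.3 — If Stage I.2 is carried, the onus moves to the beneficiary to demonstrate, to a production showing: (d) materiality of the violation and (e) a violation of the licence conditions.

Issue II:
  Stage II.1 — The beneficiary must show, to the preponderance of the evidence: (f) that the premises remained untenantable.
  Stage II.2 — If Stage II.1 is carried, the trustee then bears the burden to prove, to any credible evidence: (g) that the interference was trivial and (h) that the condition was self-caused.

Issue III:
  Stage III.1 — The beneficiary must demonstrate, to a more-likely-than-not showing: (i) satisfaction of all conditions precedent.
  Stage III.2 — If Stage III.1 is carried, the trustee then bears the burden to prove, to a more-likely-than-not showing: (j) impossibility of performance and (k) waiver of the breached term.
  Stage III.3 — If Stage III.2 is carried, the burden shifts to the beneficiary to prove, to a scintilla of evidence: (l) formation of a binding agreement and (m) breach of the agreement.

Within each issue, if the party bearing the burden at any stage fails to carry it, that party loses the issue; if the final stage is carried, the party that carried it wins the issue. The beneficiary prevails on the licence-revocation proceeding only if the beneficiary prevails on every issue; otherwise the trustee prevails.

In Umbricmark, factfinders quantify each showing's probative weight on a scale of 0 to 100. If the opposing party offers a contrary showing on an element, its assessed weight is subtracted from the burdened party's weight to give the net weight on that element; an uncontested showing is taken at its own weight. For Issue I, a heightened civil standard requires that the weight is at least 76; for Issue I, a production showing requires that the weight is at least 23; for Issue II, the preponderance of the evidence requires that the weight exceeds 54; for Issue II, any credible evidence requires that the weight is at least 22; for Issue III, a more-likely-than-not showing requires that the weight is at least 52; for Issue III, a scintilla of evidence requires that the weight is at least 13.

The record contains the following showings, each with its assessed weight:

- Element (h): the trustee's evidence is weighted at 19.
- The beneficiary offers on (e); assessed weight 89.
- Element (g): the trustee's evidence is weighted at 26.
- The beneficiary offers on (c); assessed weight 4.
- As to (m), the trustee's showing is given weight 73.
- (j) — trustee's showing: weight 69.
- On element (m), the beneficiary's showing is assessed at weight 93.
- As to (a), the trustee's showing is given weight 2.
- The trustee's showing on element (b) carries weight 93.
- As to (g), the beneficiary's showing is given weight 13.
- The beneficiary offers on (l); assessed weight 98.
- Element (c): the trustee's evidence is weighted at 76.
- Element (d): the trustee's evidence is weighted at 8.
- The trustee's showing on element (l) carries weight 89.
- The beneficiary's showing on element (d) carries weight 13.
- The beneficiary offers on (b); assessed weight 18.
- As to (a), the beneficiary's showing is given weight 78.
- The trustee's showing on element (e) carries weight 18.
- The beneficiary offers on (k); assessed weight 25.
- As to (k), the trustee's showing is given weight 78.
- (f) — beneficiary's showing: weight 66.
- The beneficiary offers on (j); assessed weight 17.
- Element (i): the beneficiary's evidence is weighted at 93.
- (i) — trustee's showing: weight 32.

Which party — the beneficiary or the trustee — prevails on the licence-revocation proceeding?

trustee

— Issue I —
Stage I.1 — burden on beneficiary; standard: a heightened civil standard (weight is at least 76).
    (a): 78 − 2 = 76 ≥ 76 [met]
  Stage I.1 carried; the burden shifts to the trustee.
Stage I.2 — burden on trustee; standard: a heightened civil standard (weight is at least 76).
    (b): 93 − 18 = 75 < 76 [not met]
    (c): 76 − 4 = 72 < 76 [not met]
  The trustee does not carry Stage I.2.
The beneficiary prevails on this issue.
— Issue II —
Stage II.1 — burden on beneficiary; standard: the preponderance of the evidence (weight exceeds 54).
    (f): 66 > 54 [met]
  Stage II.1 is satisfied; the onus moves to the trustee.
Stage II.2 — burden on trustee; standard: any credible evidence (weight is at least 22).
    (g): 26 − 13 = 13 < 22 [not met]
    (h): 19 < 22 [not met]
  Not every element is met, so the trustee fails to carry Stage II.2.
The analysis ends at Stage II.2; the beneficiary prevails on this issue.
— Issue III —
Stage III.1 — burden on beneficiary; standard: a more-likely-than-not showing (weight is at least 52).
    (i): 93 − 32 = 61 ≥ 52 [met]
  All elements met. The burden passes to the trustee.
Stage III.2 — burden on trustee; standard: a more-likely-than-not showing (weight is at least 52).
    (j): 69 − 17 = 52 ≥ 52 [met]
    (k): 78 − 25 = 53 ≥ 52 [met]
  The trustee carries Stage III.2; the beneficiary now bears the burden.
Stage III.3 — burden on beneficiary; standard: a scintilla of evidence (weight is at least 13).
    (l): 98 − 89 = 9 < 13 [not met]
    (m): 93 − 73 = 20 ≥ 13 [met]
  Not every element is met, so the beneficiary fails to carry Stage III.3.
The trustee prevails on this issue.
Per-issue: Issue I → beneficiary; Issue II → beneficiary; Issue III → trustee. The beneficiary must prevail on every issue; overall, the trustee prevails.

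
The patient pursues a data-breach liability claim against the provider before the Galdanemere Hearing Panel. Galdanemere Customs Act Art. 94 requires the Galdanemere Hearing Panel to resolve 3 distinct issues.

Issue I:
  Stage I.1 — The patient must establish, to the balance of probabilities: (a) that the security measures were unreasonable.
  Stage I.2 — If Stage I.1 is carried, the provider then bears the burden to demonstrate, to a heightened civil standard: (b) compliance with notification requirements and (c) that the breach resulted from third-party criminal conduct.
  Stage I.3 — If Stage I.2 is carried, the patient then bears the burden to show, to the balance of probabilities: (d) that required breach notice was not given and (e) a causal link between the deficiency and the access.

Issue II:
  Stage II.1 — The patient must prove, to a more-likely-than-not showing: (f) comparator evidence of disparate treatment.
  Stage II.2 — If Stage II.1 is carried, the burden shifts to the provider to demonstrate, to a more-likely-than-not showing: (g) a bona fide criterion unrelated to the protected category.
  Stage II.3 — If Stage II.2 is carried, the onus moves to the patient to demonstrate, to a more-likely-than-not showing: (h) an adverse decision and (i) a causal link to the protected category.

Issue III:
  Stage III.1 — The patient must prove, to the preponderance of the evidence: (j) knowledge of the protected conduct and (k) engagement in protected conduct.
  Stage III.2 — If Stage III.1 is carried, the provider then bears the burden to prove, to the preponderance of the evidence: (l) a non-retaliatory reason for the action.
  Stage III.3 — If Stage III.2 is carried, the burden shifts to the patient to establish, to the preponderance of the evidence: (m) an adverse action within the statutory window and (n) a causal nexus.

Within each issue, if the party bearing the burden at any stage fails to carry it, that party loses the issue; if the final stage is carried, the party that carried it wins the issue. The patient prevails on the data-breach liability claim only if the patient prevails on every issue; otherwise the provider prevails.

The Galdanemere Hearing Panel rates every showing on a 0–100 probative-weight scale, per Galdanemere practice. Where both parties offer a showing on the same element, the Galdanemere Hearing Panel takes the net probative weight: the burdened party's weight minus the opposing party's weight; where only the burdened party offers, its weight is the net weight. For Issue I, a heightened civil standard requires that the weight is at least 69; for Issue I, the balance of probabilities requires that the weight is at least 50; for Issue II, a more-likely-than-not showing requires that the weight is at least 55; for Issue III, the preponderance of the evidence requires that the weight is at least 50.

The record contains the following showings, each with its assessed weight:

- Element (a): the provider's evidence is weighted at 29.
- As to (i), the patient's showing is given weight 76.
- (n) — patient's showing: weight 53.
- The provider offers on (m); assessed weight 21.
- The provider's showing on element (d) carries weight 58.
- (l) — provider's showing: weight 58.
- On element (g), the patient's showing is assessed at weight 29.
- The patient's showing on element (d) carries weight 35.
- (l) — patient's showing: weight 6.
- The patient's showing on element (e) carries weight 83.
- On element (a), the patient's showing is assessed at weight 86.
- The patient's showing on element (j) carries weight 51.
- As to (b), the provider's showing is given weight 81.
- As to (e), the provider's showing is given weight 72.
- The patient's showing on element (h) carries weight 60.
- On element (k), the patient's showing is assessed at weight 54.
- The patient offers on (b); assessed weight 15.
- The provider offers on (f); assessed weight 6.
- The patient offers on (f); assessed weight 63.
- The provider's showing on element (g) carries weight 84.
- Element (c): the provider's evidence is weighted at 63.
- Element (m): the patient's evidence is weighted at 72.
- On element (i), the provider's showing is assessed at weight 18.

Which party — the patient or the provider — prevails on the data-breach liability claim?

patient

— Issue I —
Stage I.1 (patient, the balance of probabilities, weight is at least 50): (a) net 86−29=57 ≥ 50 — meets.
  All elements met. The burden passes to the provider.
Stage I.2 (provider, a heightened civil standard, weight is at least 69): (b) net 81−15=66 < 69 — fails; (c) 63 < 69 — fails.
  The provider does not carry Stage I.2.
So the patient prevails on this issue.
— Issue II —
Stage II.1 — burden on patient; standard: a more-likely-than-not showing (weight is at least 55).
    (f): 63 − 6 = 57 ≥ 55 [met]
  The patient carries Stage II.1; the provider now bears the burden.
Stage II.2 — burden on provider; standard: a more-likely-than-not showing (weight is at least 55).
    (g): 84 − 29 = 55 ≥ 55 [met]
  All elements met. The burden passes to the patient.
Stage II.3 — burden on patient; standard: a more-likely-than-not showing (weight is at least 55).
    (h): 60 ≥ 55 [met]
    (i): 76 − 18 = 58 ≥ 55 [met]
  All elements met at the final stage.
Every stage carried; the patient prevails on this issue.
— Issue III —
Stage III.1 (patient, the preponderance of the evidence, weight is at least 50): (j) 51 ≥ 50 — meets; (k) 54 ≥ 50 — meets.
  Stage III.1 carried; the burden shifts to the provider.
Stage III.2 (provider, the preponderance of the evidence, weight is at least 50): (l) net 58−6=52 ≥ 50 — meets.
  The provider carries Stage III.2; the patient now bears the burden.
Stage III.3 (patient, the preponderance of the evidence, weight is at least 50): (m) net 72−21=51 ≥ 50 — meets; (n) 53 ≥ 50 — meets.
  The patient carries the last stage.
Every stage carried; the patient prevails on this issue.
Per-issue: Issue I → patient; Issue II → patient; Issue III → patient. The patient must prevail on every issue; overall, the patient prevails.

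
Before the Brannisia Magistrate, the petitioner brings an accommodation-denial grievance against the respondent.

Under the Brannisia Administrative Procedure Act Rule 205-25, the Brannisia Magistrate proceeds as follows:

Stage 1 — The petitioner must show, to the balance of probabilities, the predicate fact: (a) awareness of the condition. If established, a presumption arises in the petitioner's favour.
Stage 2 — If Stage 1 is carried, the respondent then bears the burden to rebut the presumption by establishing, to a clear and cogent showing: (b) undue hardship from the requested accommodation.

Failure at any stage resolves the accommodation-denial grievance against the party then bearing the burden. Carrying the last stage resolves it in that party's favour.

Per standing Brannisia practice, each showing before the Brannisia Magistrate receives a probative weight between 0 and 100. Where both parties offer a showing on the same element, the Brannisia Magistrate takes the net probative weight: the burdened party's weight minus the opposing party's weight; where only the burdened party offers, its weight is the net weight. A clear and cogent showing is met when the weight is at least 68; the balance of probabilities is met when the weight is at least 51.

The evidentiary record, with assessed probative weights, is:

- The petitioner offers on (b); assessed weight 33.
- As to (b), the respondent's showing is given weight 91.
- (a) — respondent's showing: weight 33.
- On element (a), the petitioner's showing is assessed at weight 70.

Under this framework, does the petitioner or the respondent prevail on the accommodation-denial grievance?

At Stage 1 the petitioner must meet the balance of probabilities (weight is at least 51): on (a) the weight is 70 less the opposing 33 gives net 37, < 51, so (a) does not meet the standard.
  Stage 1 not carried; the petitioner fails its burden.
So the respondent prevails.

respondent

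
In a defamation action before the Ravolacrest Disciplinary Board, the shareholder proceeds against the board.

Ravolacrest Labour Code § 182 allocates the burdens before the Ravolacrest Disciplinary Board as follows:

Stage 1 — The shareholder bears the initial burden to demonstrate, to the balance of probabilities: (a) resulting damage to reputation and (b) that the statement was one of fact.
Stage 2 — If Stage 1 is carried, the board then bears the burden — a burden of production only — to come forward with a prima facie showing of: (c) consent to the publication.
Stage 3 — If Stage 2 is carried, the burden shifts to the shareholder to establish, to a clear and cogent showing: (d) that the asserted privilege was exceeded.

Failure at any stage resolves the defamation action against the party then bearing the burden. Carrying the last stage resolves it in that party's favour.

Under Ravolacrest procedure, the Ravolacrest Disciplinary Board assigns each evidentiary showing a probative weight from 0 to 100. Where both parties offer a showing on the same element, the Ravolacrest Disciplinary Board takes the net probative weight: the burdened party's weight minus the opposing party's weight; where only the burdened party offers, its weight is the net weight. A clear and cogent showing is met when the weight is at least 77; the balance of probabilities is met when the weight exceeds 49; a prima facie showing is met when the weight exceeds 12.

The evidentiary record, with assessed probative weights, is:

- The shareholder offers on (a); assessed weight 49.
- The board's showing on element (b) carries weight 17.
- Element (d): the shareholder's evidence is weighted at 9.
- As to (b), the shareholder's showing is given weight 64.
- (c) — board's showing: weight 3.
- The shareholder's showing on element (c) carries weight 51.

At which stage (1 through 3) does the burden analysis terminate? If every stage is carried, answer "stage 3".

Stage 1 (shareholder, the balance of probabilities, weight exceeds 49): (a) 49 ≤ 49 — fails; (b) net 64−17=47 ≤ 49 — fails.
  The shareholder does not carry Stage 1.
The analysis ends at Stage 1; the board prevails.

stage 1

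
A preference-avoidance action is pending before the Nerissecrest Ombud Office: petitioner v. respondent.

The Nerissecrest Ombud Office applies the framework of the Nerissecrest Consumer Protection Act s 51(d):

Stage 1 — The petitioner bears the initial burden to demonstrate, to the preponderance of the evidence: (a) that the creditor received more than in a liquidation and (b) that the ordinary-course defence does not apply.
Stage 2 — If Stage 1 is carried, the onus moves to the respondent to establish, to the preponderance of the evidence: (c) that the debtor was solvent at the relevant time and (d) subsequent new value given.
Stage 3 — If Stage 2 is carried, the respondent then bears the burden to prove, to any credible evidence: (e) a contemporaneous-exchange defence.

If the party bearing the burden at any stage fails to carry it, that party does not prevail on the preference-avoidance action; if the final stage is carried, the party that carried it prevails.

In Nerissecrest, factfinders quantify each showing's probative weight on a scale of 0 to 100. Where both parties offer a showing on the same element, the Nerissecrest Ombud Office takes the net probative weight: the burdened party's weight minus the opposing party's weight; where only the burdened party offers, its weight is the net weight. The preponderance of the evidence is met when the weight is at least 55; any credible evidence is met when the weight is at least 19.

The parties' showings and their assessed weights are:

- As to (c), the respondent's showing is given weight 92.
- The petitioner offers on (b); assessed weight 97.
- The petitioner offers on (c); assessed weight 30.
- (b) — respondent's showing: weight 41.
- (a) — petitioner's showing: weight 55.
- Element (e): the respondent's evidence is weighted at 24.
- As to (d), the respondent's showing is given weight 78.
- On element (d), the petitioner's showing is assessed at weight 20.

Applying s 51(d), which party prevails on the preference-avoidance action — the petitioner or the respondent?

respondent

Stage 1 — burden on petitioner; standard: the preponderance of the evidence (weight is at least 55).
    (a): 55 ≥ 55 [met]
    (b): 97 − 41 = 56 ≥ 55 [met]
  All elements met. The burden passes to the respondent.
Stage 2 — burden on respondent; standard: the preponderance of the evidence (weight is at least 55).
    (c): 92 − 30 = 62 ≥ 55 [met]
    (d): 78 − 20 = 58 ≥ 55 [met]
  All elements met. The respondent retains the burden for Stage 3.
Stage 3 — burden on respondent; standard: any credible evidence (weight is at least 19).
    (e): 24 ≥ 19 [met]
  All elements met at the final stage.
All stages carried — the respondent prevails.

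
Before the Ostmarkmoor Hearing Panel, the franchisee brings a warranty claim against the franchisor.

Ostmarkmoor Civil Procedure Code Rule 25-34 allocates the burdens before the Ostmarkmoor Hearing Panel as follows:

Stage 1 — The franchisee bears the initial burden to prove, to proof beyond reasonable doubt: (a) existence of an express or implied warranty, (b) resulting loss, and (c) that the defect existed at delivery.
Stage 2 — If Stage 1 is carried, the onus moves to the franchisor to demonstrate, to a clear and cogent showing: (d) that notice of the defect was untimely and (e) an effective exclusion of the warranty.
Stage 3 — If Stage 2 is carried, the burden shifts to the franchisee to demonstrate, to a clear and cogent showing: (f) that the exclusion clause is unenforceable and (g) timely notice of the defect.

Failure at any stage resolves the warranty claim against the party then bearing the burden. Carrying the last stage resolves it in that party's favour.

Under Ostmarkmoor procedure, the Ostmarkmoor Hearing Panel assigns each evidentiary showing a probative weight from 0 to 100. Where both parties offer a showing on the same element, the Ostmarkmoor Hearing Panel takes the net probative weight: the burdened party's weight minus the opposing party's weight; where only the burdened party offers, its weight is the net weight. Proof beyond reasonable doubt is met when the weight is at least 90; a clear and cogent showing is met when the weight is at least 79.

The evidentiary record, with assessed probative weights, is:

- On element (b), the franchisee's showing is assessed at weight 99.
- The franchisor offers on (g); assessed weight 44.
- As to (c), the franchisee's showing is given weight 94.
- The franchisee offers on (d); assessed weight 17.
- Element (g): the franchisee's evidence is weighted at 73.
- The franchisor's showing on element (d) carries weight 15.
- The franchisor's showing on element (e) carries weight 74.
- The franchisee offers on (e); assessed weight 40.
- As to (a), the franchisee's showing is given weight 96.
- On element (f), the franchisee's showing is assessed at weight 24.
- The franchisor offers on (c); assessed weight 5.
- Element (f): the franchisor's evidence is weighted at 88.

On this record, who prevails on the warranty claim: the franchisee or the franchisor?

franchisor

At Stage 1 the franchisee must meet proof beyond reasonable doubt (weight is at least 90): on (a) the weight is 96, which does reach 90, so (a) meets the standard; on (b) the weight is 99, ≥ 90, so (b) meets the standard; on (c) the weight is 94 less the opposing 5 gives net 89, which does not reach 90, so (c) does not meet the standard.
  Not every element is met, so the franchisee fails to carry Stage 1.
The franchisor prevails.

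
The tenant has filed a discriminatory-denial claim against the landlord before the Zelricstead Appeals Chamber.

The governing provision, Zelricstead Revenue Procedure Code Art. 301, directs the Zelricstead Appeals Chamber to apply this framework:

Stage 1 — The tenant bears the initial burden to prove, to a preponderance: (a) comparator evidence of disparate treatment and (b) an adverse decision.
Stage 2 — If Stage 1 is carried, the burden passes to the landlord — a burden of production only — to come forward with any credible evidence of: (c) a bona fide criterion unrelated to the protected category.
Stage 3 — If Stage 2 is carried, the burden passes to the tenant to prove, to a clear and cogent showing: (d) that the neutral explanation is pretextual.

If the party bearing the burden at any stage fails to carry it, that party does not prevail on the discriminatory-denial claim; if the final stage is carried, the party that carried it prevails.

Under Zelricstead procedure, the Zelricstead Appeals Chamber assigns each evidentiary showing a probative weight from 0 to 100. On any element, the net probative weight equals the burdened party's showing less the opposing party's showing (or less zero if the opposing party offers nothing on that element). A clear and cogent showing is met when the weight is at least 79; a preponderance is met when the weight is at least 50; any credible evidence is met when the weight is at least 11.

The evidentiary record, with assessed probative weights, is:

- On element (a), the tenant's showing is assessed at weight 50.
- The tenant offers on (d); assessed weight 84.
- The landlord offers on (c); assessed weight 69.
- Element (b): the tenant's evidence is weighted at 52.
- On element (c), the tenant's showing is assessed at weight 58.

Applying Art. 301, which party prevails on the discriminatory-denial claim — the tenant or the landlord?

Stage 1 — burden on tenant; standard: a preponderance (weight is at least 50).
    (a): 50 ≥ 50 [met]
    (b): 52 ≥ 50 [met]
  Stage 1 is satisfied; the onus moves to the landlord.
Stage 2 — burden on landlord; standard: any credible evidence (weight is at least 11).
    (c): 69 − 58 = 11 ≥ 11 [met]
  Stage 2 carried; the burden shifts to the tenant.
Stage 3 — burden on tenant; standard: a clear and cogent showing (weight is at least 79).
    (d): 84 ≥ 79 [met]
  All elements met at the final stage.
With every stage satisfied, the tenant prevails.

tenant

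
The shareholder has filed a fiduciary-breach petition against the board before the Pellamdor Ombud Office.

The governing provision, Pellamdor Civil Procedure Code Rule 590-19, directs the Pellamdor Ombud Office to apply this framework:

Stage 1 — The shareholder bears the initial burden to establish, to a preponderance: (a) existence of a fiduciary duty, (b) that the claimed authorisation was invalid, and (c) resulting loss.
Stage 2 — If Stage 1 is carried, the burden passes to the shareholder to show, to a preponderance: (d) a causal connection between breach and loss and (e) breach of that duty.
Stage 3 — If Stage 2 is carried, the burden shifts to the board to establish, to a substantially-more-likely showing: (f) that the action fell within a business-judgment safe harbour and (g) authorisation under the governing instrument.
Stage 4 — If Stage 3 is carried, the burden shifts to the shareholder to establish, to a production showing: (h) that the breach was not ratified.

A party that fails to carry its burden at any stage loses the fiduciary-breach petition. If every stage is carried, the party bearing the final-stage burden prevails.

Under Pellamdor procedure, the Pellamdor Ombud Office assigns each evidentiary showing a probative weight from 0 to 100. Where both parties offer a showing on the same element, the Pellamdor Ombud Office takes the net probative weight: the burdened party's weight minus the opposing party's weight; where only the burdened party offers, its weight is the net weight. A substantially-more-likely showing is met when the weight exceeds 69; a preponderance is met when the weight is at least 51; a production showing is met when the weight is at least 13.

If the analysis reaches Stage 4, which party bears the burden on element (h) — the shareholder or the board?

shareholder

Stage 4's rule assigns the burden to the shareholder (to a production showing).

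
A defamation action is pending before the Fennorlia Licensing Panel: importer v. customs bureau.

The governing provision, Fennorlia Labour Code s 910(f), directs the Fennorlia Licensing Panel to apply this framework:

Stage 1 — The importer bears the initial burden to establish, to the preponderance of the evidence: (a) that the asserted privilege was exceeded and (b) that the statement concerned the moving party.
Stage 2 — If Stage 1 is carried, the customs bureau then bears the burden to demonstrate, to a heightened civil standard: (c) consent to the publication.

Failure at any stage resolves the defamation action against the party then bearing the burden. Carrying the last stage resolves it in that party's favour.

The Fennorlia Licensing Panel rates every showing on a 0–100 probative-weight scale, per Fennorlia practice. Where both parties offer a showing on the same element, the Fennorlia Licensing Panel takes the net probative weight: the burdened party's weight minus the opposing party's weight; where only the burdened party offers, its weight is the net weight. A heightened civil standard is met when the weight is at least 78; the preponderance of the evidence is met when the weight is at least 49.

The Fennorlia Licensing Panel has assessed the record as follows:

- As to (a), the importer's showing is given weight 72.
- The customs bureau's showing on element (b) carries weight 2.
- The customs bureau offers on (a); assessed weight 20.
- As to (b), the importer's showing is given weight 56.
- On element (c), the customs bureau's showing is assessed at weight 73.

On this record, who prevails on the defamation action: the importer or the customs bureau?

importer

Stage 1 (importer, the preponderance of the evidence, weight is at least 49): (a) net 72−20=52 ≥ 49 — meets; (b) net 56−2=54 ≥ 49 — meets.
  All elements met. The burden passes to the customs bureau.
Stage 2 (customs bureau, a heightened civil standard, weight is at least 78): (c) 73 < 78 — fails.
  Stage 2 not carried; the customs bureau fails its burden.
The analysis ends at Stage 2; the importer prevails.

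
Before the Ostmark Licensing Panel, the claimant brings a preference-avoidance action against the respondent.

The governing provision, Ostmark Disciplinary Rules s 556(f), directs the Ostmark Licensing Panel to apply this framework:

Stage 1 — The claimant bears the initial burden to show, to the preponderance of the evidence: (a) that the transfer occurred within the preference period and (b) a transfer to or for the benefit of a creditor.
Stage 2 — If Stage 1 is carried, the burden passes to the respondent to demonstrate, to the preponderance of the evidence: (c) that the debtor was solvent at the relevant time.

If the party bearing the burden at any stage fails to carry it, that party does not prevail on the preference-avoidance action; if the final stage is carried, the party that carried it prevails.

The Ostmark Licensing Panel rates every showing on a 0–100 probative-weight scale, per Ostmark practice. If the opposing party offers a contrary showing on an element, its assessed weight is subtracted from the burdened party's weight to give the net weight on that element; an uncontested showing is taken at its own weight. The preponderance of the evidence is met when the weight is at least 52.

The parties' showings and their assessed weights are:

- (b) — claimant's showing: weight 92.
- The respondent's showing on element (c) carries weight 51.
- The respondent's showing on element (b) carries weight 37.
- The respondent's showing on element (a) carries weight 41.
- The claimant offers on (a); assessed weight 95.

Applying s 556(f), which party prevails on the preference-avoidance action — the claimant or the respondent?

At Stage 1 the claimant must meet the preponderance of the evidence (weight is at least 52): on (a) the weight is 95 less the opposing 41 gives net 54, ≥ 52, so (a) meets the standard; on (b) the weight is 92 less the opposing 37 gives net 55, ≥ 52, so (b) meets the standard.
  All elements met. The burden passes to the respondent.
At Stage 2 the respondent must meet the preponderance of the evidence (weight is at least 52): on (c) the weight is 51, which does not reach 52, so (c) does not meet the standard.
  The respondent does not carry Stage 2.
The analysis ends at Stage 2; the claimant prevails.

claimant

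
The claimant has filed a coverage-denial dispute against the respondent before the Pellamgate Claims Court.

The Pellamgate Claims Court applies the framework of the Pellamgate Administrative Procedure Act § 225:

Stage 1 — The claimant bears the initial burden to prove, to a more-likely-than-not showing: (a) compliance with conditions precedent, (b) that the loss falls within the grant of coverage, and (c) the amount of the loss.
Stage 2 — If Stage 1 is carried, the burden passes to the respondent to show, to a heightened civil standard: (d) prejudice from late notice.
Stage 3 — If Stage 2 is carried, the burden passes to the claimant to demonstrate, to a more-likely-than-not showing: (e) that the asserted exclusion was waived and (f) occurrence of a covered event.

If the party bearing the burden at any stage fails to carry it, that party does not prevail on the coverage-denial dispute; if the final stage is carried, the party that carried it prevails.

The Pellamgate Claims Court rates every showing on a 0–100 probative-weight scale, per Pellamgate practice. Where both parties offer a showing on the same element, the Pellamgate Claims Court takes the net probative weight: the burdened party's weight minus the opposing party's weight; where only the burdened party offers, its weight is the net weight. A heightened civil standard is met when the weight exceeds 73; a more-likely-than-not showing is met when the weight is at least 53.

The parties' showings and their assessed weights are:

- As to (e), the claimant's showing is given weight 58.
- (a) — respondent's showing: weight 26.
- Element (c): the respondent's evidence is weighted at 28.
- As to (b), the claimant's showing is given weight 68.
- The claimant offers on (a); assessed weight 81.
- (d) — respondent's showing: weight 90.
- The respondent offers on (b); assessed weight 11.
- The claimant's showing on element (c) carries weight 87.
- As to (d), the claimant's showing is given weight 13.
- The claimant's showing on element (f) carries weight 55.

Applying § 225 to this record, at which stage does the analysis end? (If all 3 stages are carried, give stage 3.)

stage 3

Stage 1 (claimant, a more-likely-than-not showing, weight is at least 53): (a) net 81−26=55 ≥ 53 — meets; (b) net 68−11=57 ≥ 53 — meets; (c) net 87−28=59 ≥ 53 — meets.
  Stage 1 is satisfied; the onus moves to the respondent.
Stage 2 (respondent, a heightened civil standard, weight exceeds 73): (d) net 90−13=77 > 73 — meets.
  Stage 2 is satisfied; the onus moves to the claimant.
Stage 3 (claimant, a more-likely-than-not showing, weight is at least 53): (e) 58 ≥ 53 — meets; (f) 55 ≥ 53 — meets.
  All elements met at the final stage.
All stages carried — the claimant prevails.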